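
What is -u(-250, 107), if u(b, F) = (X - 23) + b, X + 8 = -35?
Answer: 316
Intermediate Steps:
X = -43 (X = -8 - 35 = -43)
u(b, F) = -66 + b (u(b, F) = (-43 - 23) + b = -66 + b)
-u(-250, 107) = -(-66 - 250) = -1*(-316) = 316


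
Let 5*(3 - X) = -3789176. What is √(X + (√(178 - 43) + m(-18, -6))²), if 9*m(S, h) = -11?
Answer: √(1534898755 - 14850*√15)/45 ≈ 870.60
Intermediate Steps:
m(S, h) = -11/9 (m(S, h) = (⅑)*(-11) = -11/9)
X = 3789191/5 (X = 3 - ⅕*(-3789176) = 3 + 3789176/5 = 3789191/5 ≈ 7.5784e+5)
√(X + (√(178 - 43) + m(-18, -6))²) = √(3789191/5 + (√(178 - 43) - 11/9)²) = √(3789191/5 + (√135 - 11/9)²) = √(3789191/5 + (3*√15 - 11/9)²) = √(3789191/5 + (-11/9 + 3*√15)²)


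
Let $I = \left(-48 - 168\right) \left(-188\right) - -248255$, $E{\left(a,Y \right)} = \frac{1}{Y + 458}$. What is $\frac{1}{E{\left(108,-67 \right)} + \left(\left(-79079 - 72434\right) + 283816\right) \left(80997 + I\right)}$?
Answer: $\frac{391}{19133032743781} \approx 2.0436 \cdot 10^{-11}$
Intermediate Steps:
$E{\left(a,Y \right)} = \frac{1}{458 + Y}$
$I = 288863$ ($I = \left(-216\right) \left(-188\right) + 248255 = 40608 + 248255 = 288863$)
$\frac{1}{E{\left(108,-67 \right)} + \left(\left(-79079 - 72434\right) + 283816\right) \left(80997 + I\right)} = \frac{1}{\frac{1}{458 - 67} + \left(\left(-79079 - 72434\right) + 283816\right) \left(80997 + 288863\right)} = \frac{1}{\frac{1}{391} + \left(-151513 + 283816\right) 369860} = \frac{1}{\frac{1}{391} + 132303 \cdot 369860} = \frac{1}{\frac{1}{391} + 48933587580} = \frac{1}{\frac{19133032743781}{391}} = \frac{391}{19133032743781}$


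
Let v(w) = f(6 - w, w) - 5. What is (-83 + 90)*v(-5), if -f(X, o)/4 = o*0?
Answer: -35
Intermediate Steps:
f(X, o) = 0 (f(X, o) = -4*o*0 = -4*0 = 0)
v(w) = -5 (v(w) = 0 - 5 = -5)
(-83 + 90)*v(-5) = (-83 + 90)*(-5) = 7*(-5) = -35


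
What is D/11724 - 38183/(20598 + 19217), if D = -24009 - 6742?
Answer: -1672008557/466791060 ≈ -3.5819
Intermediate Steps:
D = -30751
D/11724 - 38183/(20598 + 19217) = -30751/11724 - 38183/(20598 + 19217) = -30751*1/11724 - 38183/39815 = -30751/11724 - 38183*1/39815 = -30751/11724 - 38183/39815 = -1672008557/466791060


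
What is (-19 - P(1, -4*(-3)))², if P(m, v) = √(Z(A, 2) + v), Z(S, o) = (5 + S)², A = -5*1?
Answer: 373 + 76*√3 ≈ 504.64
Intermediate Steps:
A = -5
P(m, v) = √v (P(m, v) = √((5 - 5)² + v) = √(0² + v) = √(0 + v) = √v)
(-19 - P(1, -4*(-3)))² = (-19 - √(-4*(-3)))² = (-19 - √12)² = (-19 - 2*√3)²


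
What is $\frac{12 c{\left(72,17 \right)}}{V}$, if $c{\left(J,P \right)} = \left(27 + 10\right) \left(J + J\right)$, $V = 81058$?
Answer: $\frac{31968}{40529} \approx 0.78877$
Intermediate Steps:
$c{\left(J,P \right)} = 74 J$ ($c{\left(J,P \right)} = 37 \cdot 2 J = 74 J$)
$\frac{12 c{\left(72,17 \right)}}{V} = \frac{12 \cdot 74 \cdot 72}{81058} = 12 \cdot 5328 \cdot \frac{1}{81058} = 63936 \cdot \frac{1}{81058} = \frac{31968}{40529}$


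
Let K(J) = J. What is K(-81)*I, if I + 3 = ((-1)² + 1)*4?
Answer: -405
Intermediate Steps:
I = 5 (I = -3 + ((-1)² + 1)*4 = -3 + (1 + 1)*4 = -3 + 2*4 = -3 + 8 = 5)
K(-81)*I = -81*5 = -405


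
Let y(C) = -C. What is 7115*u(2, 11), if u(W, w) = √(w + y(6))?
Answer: 7115*√5 ≈ 15910.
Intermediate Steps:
u(W, w) = √(-6 + w) (u(W, w) = √(w - 1*6) = √(w - 6) = √(-6 + w))
7115*u(2, 11) = 7115*√(-6 + 11) = 7115*√5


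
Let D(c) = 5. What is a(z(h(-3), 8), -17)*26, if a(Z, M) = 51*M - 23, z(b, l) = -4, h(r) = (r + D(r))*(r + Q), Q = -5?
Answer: -23140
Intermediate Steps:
h(r) = (-5 + r)*(5 + r) (h(r) = (r + 5)*(r - 5) = (5 + r)*(-5 + r) = (-5 + r)*(5 + r))
a(Z, M) = -23 + 51*M
a(z(h(-3), 8), -17)*26 = (-23 + 51*(-17))*26 = (-23 - 867)*26 = -890*26 = -23140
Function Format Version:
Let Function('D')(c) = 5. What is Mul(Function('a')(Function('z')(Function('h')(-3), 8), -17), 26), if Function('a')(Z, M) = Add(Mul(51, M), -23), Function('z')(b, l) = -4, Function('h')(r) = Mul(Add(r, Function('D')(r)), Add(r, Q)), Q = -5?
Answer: -23140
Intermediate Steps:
Function('h')(r) = Mul(Add(-5, r), Add(5, r)) (Function('h')(r) = Mul(Add(r, 5), Add(r, -5)) = Mul(Add(5, r), Add(-5, r)) = Mul(Add(-5, r), Add(5, r)))
Function('a')(Z, M) = Add(-23, Mul(51, M))
Mul(Function('a')(Function('z')(Function('h')(-3), 8), -17), 26) = Mul(Add(-23, Mul(51, -17)), 26) = Mul(Add(-23, -867), 26) = Mul(-890, 26) = -23140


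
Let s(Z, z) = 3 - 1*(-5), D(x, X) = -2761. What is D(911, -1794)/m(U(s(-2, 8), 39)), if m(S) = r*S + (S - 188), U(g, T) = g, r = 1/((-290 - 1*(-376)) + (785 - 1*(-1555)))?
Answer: 3349093/218336 ≈ 15.339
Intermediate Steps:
r = 1/2426 (r = 1/((-290 + 376) + (785 + 1555)) = 1/(86 + 2340) = 1/2426 ≈ 0.00041220)
s(Z, z) = 8 (s(Z, z) = 3 + 5 = 8)
m(S) = -188 + 2427*S/2426 (m(S) = S/2426 + (S - 188) = S/2426 + (-188 + S) = -188 + 2427*S/2426)
D(911, -1794)/m(U(s(-2, 8), 39)) = -2761/(-188 + (2427/2426)*8) = -2761/(-188 + 9708/1213) = -2761/(-218336/1213) = -2761*(-1213/218336) = 3349093/218336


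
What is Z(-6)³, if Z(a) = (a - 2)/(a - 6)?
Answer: 8/27 ≈ 0.29630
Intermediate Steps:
Z(a) = (-2 + a)/(-6 + a)
Z(-6)³ = ((-2 - 6)/(-6 - 6))³ = (-8/(-12))³ = (-1/12*(-8))³ = (⅔)³ = 8/27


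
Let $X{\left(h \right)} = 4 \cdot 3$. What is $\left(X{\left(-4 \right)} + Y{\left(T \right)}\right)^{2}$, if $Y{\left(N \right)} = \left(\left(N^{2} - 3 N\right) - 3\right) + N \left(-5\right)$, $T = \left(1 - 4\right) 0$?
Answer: $81$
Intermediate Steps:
$X{\left(h \right)} = 12$
$T = 0$ ($T = \left(-3\right) 0 = 0$)
$Y{\left(N \right)} = -3 + N^{2} - 8 N$ ($Y{\left(N \right)} = \left(-3 + N^{2} - 3 N\right) - 5 N = -3 + N^{2} - 8 N$)
$\left(X{\left(-4 \right)} + Y{\left(T \right)}\right)^{2} = \left(12 - \left(3 - 0^{2}\right)\right)^{2} = \left(12 + \left(-3 + 0 + 0\right)\right)^{2} = \left(12 - 3\right)^{2} = 9^{2} = 81$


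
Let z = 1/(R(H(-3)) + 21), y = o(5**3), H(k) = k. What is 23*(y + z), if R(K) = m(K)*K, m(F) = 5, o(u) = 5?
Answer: 713/6 ≈ 118.83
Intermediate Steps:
y = 5
R(K) = 5*K
z = 1/6 (z = 1/(5*(-3) + 21) = 1/(-15 + 21) = 1/6 ≈ 0.16667)
23*(y + z) = 23*(5 + 1/6) = 23*(31/6) = 713/6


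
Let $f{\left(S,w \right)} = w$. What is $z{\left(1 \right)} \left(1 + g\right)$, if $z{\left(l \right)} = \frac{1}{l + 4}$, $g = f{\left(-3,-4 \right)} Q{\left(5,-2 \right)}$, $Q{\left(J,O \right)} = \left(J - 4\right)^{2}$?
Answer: $- \frac{3}{5} \approx -0.6$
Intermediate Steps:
$Q{\left(J,O \right)} = \left(-4 + J\right)^{2}$
$g = -4$ ($g = - 4 \left(-4 + 5\right)^{2} = - 4 \cdot 1^{2} = \left(-4\right) 1 = -4$)
$z{\left(l \right)} = \frac{1}{4 + l}$
$z{\left(1 \right)} \left(1 + g\right) = \frac{1 - 4}{4 + 1} = \frac{1}{5} \left(-3\right) = - \frac{3}{5}$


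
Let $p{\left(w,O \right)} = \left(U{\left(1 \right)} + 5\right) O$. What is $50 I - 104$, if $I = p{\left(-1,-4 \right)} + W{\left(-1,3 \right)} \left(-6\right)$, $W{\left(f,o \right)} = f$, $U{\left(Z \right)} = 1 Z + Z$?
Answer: $-1204$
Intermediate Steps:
$U{\left(Z \right)} = 2 Z$ ($U{\left(Z \right)} = Z + Z = 2 Z$)
$p{\left(w,O \right)} = 7 O$ ($p{\left(w,O \right)} = \left(2 \cdot 1 + 5\right) O = \left(2 + 5\right) O = 7 O$)
$I = -22$ ($I = 7 \left(-4\right) - -6 = -28 + 6 = -22$)
$50 I - 104 = 50 \left(-22\right) - 104 = -1100 + \left(-234 + 130\right) = -1100 - 104 = -1204$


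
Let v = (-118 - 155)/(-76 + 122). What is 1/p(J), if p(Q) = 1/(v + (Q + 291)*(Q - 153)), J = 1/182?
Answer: -33923880331/761852 ≈ -44528.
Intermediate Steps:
J = 1/182 ≈ 0.0054945
v = -273/46 ≈ -5.9348
p(Q) = 1/(-273/46 + (-153 + Q)*(291 + Q)) (p(Q) = 1/(-273/46 + (Q + 291)*(Q - 153)) = 1/(-273/46 + (291 + Q)*(-153 + Q)) = 1/(-273/46 + (-153 + Q)*(291 + Q)))
1/p(J) = 1/(46/(-2048331 + 46*(1/182)² + 6348*(1/182))) = 1/(46/(-2048331 + 46*(1/33124) + 3174/91)) = 1/(46/(-2048331 + 23/16562 + 3174/91)) = 1/(46/(-33923880331/16562)) = 1/(46*(-16562/33923880331)) = 1/(-761852/33923880331) = -33923880331/761852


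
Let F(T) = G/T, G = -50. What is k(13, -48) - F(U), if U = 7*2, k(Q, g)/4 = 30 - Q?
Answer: 501/7 ≈ 71.571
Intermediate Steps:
k(Q, g) = 120 - 4*Q (k(Q, g) = 4*(30 - Q) = 120 - 4*Q)
U = 14
F(T) = -50/T
k(13, -48) - F(U) = (120 - 4*13) - (-50)/14 = (120 - 52) - (-50)/14 = 68 - 1*(-25/7) = 68 + 25/7 = 501/7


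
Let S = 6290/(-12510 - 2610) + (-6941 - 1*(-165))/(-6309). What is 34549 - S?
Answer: 36618202249/1059912 ≈ 34548.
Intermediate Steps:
S = 697439/1059912 (S = 6290/(-15120) + (-6941 + 165)*(-1/6309) = 6290*(-1/15120) - 6776*(-1/6309) = -629/1512 + 6776/6309 = 697439/1059912 ≈ 0.65802)
34549 - S = 34549 - 1*697439/1059912 = 34549 - 697439/1059912 = 36618202249/1059912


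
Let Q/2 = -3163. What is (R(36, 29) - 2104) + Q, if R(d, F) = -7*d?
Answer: -8682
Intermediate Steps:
Q = -6326 (Q = 2*(-3163) = -6326)
(R(36, 29) - 2104) + Q = (-7*36 - 2104) - 6326 = (-252 - 2104) - 6326 = -2356 - 6326 = -8682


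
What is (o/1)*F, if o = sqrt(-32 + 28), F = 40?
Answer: 80*I ≈ 80.0*I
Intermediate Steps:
o = 2*I (o = sqrt(-4) = 2*I ≈ 2.0*I)
(o/1)*F = ((2*I)/1)*40 = ((2*I)*1)*40 = (2*I)*40 = 80*I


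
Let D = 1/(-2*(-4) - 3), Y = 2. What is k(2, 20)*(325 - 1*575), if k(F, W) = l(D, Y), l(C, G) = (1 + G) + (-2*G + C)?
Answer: 200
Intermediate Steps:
D = ⅕ (D = 1/(8 - 3) = 1/5 = ⅕ ≈ 0.20000)
l(C, G) = 1 + C - G (l(C, G) = (1 + G) + (C - 2*G) = 1 + C - G)
k(F, W) = -⅘ (k(F, W) = 1 + ⅕ - 1*2 = 1 + ⅕ - 2 = -⅘)
k(2, 20)*(325 - 1*575) = -4*(325 - 1*575)/5 = -4*(325 - 575)/5 = -⅘*(-250) = 200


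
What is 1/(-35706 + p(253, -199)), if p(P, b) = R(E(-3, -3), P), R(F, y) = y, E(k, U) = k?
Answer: -1/35453 ≈ -2.8206e-5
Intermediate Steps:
p(P, b) = P
1/(-35706 + p(253, -199)) = 1/(-35706 + 253) = 1/(-35453) = -1/35453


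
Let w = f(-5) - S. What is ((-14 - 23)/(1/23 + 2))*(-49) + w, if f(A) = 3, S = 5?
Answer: 41605/47 ≈ 885.21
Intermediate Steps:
w = -2 (w = 3 - 1*5 = 3 - 5 = -2)
((-14 - 23)/(1/23 + 2))*(-49) + w = ((-14 - 23)/(1/23 + 2))*(-49) - 2 = -37/(1/23 + 2)*(-49) - 2 = -37/47/23*(-49) - 2 = -37*23/47*(-49) - 2 = -851/47*(-49) - 2 = 41699/47 - 2 = 41605/47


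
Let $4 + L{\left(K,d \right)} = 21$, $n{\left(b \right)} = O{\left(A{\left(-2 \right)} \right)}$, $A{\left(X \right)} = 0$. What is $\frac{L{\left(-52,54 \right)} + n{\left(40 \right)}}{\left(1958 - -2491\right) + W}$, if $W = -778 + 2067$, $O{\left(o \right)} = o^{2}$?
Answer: $\frac{17}{5738} \approx 0.0029627$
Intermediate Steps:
$n{\left(b \right)} = 0$ ($n{\left(b \right)} = 0^{2} = 0$)
$L{\left(K,d \right)} = 17$ ($L{\left(K,d \right)} = -4 + 21 = 17$)
$W = 1289$
$\frac{L{\left(-52,54 \right)} + n{\left(40 \right)}}{\left(1958 - -2491\right) + W} = \frac{17 + 0}{\left(1958 - -2491\right) + 1289} = \frac{17}{\left(1958 + 2491\right) + 1289} = \frac{17}{4449 + 1289} = \frac{17}{5738}$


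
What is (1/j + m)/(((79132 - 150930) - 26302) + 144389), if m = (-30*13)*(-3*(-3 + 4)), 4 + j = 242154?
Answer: 283315501/11208881350 ≈ 0.025276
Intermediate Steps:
j = 242150 (j = -4 + 242154 = 242150)
m = 1170 (m = -(-1170) = -390*(-3) = 1170)
(1/j + m)/(((79132 - 150930) - 26302) + 144389) = (1/242150 + 1170)/(((79132 - 150930) - 26302) + 144389) = (1/242150 + 1170)/((-71798 - 26302) + 144389) = 283315501/(242150*(-98100 + 144389)) = (283315501/242150)/46289 = (283315501/242150)*(1/46289) = 283315501/11208881350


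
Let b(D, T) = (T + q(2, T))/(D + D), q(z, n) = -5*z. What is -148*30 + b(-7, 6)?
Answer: -31078/7 ≈ -4439.7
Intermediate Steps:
b(D, T) = (-10 + T)/(2*D) (b(D, T) = (T - 5*2)/(D + D) = (T - 10)/((2*D)) = (-10 + T)*(1/(2*D)) = (-10 + T)/(2*D))
-148*30 + b(-7, 6) = -148*30 + (½)*(-10 + 6)/(-7) = -4440 + (½)*(-⅐)*(-4) = -4440 + 2/7 = -31078/7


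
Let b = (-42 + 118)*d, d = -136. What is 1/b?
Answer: -1/10336 ≈ -9.6749e-5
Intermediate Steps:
b = -10336 (b = (-42 + 118)*(-136) = 76*(-136) = -10336)
1/b = 1/(-10336) = -1/10336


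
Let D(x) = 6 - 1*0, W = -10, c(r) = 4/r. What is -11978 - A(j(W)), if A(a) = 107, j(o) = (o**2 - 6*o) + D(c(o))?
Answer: -12085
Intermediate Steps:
D(x) = 6 (D(x) = 6 + 0 = 6)
j(o) = 6 + o**2 - 6*o (j(o) = (o**2 - 6*o) + 6 = 6 + o**2 - 6*o)
-11978 - A(j(W)) = -11978 - 1*107 = -11978 - 107 = -12085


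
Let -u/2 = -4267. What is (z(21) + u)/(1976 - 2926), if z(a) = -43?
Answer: -8491/950 ≈ -8.9379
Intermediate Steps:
u = 8534 (u = -2*(-4267) = 8534)
(z(21) + u)/(1976 - 2926) = (-43 + 8534)/(1976 - 2926) = 8491/(-950) = 8491*(-1/950) = -8491/950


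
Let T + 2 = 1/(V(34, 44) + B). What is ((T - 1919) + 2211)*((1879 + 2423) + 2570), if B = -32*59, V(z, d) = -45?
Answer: 3852230168/1933 ≈ 1.9929e+6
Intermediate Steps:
B = -1888
T = -3867/1933 (T = -2 + 1/(-45 - 1888) = -2 + 1/(-1933) = -2 - 1/1933 = -3867/1933 ≈ -2.0005)
((T - 1919) + 2211)*((1879 + 2423) + 2570) = ((-3867/1933 - 1919) + 2211)*((1879 + 2423) + 2570) = (-3713294/1933 + 2211)*(4302 + 2570) = (560569/1933)*6872 = 3852230168/1933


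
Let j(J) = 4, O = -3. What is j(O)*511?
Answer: 2044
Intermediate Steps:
j(O)*511 = 4*511 = 2044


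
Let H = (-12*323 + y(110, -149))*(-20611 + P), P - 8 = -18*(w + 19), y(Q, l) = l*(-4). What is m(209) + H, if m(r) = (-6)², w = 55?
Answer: 71946836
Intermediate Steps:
y(Q, l) = -4*l
m(r) = 36
P = -1324 (P = 8 - 18*(55 + 19) = 8 - 18*74 = 8 - 1332 = -1324)
H = 71946800 (H = (-12*323 - 4*(-149))*(-20611 - 1324) = (-3876 + 596)*(-21935) = -3280*(-21935) = 71946800)
m(209) + H = 36 + 71946800 = 71946836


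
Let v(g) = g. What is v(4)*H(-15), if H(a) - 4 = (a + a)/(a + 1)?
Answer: 172/7 ≈ 24.571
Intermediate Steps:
H(a) = 4 + 2*a/(1 + a) (H(a) = 4 + (a + a)/(a + 1) = 4 + (2*a)/(1 + a) = 4 + 2*a/(1 + a))
v(4)*H(-15) = 4*(2*(2 + 3*(-15))/(1 - 15)) = 4*(2*(2 - 45)/(-14)) = 4*(2*(-1/14)*(-43)) = 4*(43/7) = 172/7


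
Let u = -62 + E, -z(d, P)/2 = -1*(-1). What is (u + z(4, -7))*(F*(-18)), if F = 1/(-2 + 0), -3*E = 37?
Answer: -687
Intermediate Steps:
E = -37/3 (E = -⅓*37 = -37/3 ≈ -12.333)
z(d, P) = -2 (z(d, P) = -(-2)*(-1) = -2*1 = -2)
u = -223/3 (u = -62 - 37/3 = -223/3 ≈ -74.333)
F = -½ (F = 1/(-2) = -½ ≈ -0.50000)
(u + z(4, -7))*(F*(-18)) = (-223/3 - 2)*(-½*(-18)) = -229/3*9 = -687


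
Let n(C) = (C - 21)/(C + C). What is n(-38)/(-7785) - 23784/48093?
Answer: -4691626309/9484901460 ≈ -0.49464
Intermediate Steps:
n(C) = (-21 + C)/(2*C) (n(C) = (-21 + C)/((2*C)) = (-21 + C)*(1/(2*C)) = (-21 + C)/(2*C))
n(-38)/(-7785) - 23784/48093 = ((½)*(-21 - 38)/(-38))/(-7785) - 23784/48093 = ((½)*(-1/38)*(-59))*(-1/7785) - 23784*1/48093 = (59/76)*(-1/7785) - 7928/16031 = -59/591660 - 7928/16031 = -4691626309/9484901460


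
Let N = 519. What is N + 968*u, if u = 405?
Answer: 392559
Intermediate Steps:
N + 968*u = 519 + 968*405 = 519 + 392040 = 392559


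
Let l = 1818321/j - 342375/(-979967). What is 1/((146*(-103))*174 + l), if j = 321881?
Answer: -315432757927/825363247486300542 ≈ -3.8217e-7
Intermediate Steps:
l = 1892098582782/315432757927 (l = 1818321/321881 - 342375/(-979967) = 1818321*(1/321881) - 342375*(-1/979967) = 1818321/321881 + 342375/979967 = 1892098582782/315432757927 ≈ 5.9984)
1/((146*(-103))*174 + l) = 1/((146*(-103))*174 + 1892098582782/315432757927) = 1/(-15038*174 + 1892098582782/315432757927) = 1/(-2616612 + 1892098582782/315432757927) = 1/(-825363247486300542/315432757927) = -315432757927/825363247486300542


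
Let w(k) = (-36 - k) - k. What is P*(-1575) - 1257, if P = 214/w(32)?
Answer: 4227/2 ≈ 2113.5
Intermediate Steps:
w(k) = -36 - 2*k
P = -107/50 (P = 214/(-36 - 2*32) = 214/(-36 - 64) = 214/(-100) = 214*(-1/100) = -107/50 ≈ -2.1400)
P*(-1575) - 1257 = -107/50*(-1575) - 1257 = 6741/2 - 1257 = 4227/2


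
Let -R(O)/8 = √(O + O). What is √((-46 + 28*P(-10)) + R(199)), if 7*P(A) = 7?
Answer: √(-18 - 8*√398) ≈ 13.327*I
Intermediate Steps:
R(O) = -8*√2*√O (R(O) = -8*√(O + O) = -8*√2*√O)
P(A) = 1 (P(A) = (⅐)*7 = 1)
√((-46 + 28*P(-10)) + R(199)) = √((-46 + 28*1) - 8*√2*√199) = √((-46 + 28) - 8*√398) = √(-18 - 8*√398)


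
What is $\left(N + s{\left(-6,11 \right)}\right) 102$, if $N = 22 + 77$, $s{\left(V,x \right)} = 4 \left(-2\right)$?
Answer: $9282$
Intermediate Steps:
$s{\left(V,x \right)} = -8$
$N = 99$
$\left(N + s{\left(-6,11 \right)}\right) 102 = \left(99 - 8\right) 102 = 91 \cdot 102 = 9282$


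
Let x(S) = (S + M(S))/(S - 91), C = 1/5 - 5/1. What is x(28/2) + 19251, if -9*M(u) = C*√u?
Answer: 211759/11 - 8*√14/1155 ≈ 19251.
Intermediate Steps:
C = -24/5 (C = 1*(⅕) - 5*1 = ⅕ - 5 = -24/5 ≈ -4.8000)
M(u) = 8*√u/15 (M(u) = -(-8)*√u/15 = 8*√u/15)
x(S) = (S + 8*√S/15)/(-91 + S) (x(S) = (S + 8*√S/15)/(S - 91) = (S + 8*√S/15)/(-91 + S))
x(28/2) + 19251 = (28/2 + 8*√(28/2)/15)/(-91 + 28/2) + 19251 = (28*(½) + 8*√(28*(½))/15)/(-91 + 28*(½)) + 19251 = (14 + 8*√14/15)/(-91 + 14) + 19251 = (14 + 8*√14/15)/(-77) + 19251 = -(14 + 8*√14/15)/77 + 19251 = (-2/11 - 8*√14/1155) + 19251 = 211759/11 - 8*√14/1155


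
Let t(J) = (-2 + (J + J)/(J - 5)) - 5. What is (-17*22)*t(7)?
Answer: 0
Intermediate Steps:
t(J) = -7 + 2*J/(-5 + J) (t(J) = (-2 + (2*J)/(-5 + J)) - 5 = (-2 + 2*J/(-5 + J)) - 5 = -7 + 2*J/(-5 + J))
(-17*22)*t(7) = (-17*22)*(5*(7 - 1*7)/(-5 + 7)) = -1870*(7 - 7)/2 = -1870*0/2 = -374*0 = 0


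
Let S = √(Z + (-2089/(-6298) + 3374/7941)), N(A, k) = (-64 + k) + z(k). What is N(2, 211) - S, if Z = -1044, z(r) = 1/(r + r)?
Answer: 62035/422 - I*√2609404220267039838/50012418 ≈ 147.0 - 32.299*I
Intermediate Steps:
z(r) = 1/(2*r)
N(A, k) = -64 + k + 1/(2*k) (N(A, k) = (-64 + k) + 1/(2*k) = -64 + k + 1/(2*k))
S = I*√2609404220267039838/50012418 (S = √(-1044 + (-2089/(-6298) + 3374/7941)) = √(-1044 + (-2089*(-1/6298) + 3374*(1/7941))) = √(-1044 + (2089/6298 + 3374/7941)) = √(-1044 + 37838201/50012418) = √(-52175126191/50012418) = I*√2609404220267039838/50012418 ≈ 32.299*I)
N(2, 211) - S = (-64 + 211 + (½)/211) - I*√2609404220267039838/50012418 = (-64 + 211 + (½)*(1/211)) - I*√2609404220267039838/50012418 = (-64 + 211 + 1/422) - I*√2609404220267039838/50012418 = 62035/422 - I*√2609404220267039838/50012418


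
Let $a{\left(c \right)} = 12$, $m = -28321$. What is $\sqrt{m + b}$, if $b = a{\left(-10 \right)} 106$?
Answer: $i \sqrt{27049} \approx 164.47 i$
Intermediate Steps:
$b = 1272$ ($b = 12 \cdot 106 = 1272$)
$\sqrt{m + b} = \sqrt{-28321 + 1272} = \sqrt{-27049} = i \sqrt{27049}$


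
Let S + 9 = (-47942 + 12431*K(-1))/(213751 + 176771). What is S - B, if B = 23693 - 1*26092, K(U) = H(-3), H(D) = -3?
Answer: 933262345/390522 ≈ 2389.8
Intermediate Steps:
K(U) = -3
S = -3599933/390522 (S = -9 + (-47942 + 12431*(-3))/(213751 + 176771) = -9 + (-47942 - 37293)/390522 = -9 - 85235*1/390522 = -9 - 85235/390522 = -3599933/390522 ≈ -9.2183)
B = -2399 (B = 23693 - 26092 = -2399)
S - B = -3599933/390522 - 1*(-2399) = -3599933/390522 + 2399 = 933262345/390522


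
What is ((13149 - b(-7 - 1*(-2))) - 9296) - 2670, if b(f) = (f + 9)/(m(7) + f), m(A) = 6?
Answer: 1179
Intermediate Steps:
b(f) = (9 + f)/(6 + f) (b(f) = (f + 9)/(6 + f) = (9 + f)/(6 + f))
((13149 - b(-7 - 1*(-2))) - 9296) - 2670 = ((13149 - (9 + (-7 - 1*(-2)))/(6 + (-7 - 1*(-2)))) - 9296) - 2670 = ((13149 - (9 + (-7 + 2))/(6 + (-7 + 2))) - 9296) - 2670 = ((13149 - (9 - 5)/(6 - 5)) - 9296) - 2670 = ((13149 - 4/1) - 9296) - 2670 = ((13149 - 4) - 9296) - 2670 = (13145 - 9296) - 2670 = 3849 - 2670 = 1179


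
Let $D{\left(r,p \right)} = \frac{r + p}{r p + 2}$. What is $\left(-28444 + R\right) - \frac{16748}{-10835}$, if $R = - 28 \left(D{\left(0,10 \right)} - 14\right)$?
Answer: $- \frac{305443572}{10835} \approx -28190.0$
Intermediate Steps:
$D{\left(r,p \right)} = \frac{p + r}{2 + p r}$ ($D{\left(r,p \right)} = \frac{p + r}{p r + 2} = \frac{p + r}{2 + p r}$)
$R = 252$ ($R = - 28 \left(\frac{10 + 0}{2 + 10 \cdot 0} - 14\right) = - 28 \left(\frac{1}{2 + 0} \cdot 10 - 14\right) = - 28 \left(\frac{1}{2} \cdot 10 - 14\right) = - 28 \left(5 - 14\right) = \left(-28\right) \left(-9\right) = 252$)
$\left(-28444 + R\right) - \frac{16748}{-10835} = \left(-28444 + 252\right) - \frac{16748}{-10835} = -28192 - - \frac{16748}{10835} = -28192 + \frac{16748}{10835} = - \frac{305443572}{10835}$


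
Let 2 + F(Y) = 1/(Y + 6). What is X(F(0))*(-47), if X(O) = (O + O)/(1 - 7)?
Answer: -517/18 ≈ -28.722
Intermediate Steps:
F(Y) = -2 + 1/(6 + Y) (F(Y) = -2 + 1/(Y + 6) = -2 + 1/(6 + Y))
X(O) = -O/3 (X(O) = (2*O)/(-6) = (2*O)*(-1/6) = -O/3)
X(F(0))*(-47) = -(-11 - 2*0)/(3*(6 + 0))*(-47) = -(-11 + 0)/(3*6)*(-47) = -(-11)/18*(-47) = -1/3*(-11/6)*(-47) = (11/18)*(-47) = -517/18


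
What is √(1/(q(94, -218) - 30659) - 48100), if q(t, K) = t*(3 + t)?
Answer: 7*I*√455491962809/21541 ≈ 219.32*I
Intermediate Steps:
√(1/(q(94, -218) - 30659) - 48100) = √(1/(94*(3 + 94) - 30659) - 48100) = √(1/(94*97 - 30659) - 48100) = √(1/(9118 - 30659) - 48100) = √(1/(-21541) - 48100) = √(-1/21541 - 48100) = √(-1036122101/21541) = 7*I*√455491962809/21541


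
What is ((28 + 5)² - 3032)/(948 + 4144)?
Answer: -29/76 ≈ -0.38158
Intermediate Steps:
((28 + 5)² - 3032)/(948 + 4144) = (33² - 3032)/5092 = (1089 - 3032)*(1/5092) = -1943*1/5092 = -29/76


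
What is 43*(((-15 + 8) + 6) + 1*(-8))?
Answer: -387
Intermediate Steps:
43*(((-15 + 8) + 6) + 1*(-8)) = 43*((-7 + 6) - 8) = 43*(-1 - 8) = 43*(-9) = -387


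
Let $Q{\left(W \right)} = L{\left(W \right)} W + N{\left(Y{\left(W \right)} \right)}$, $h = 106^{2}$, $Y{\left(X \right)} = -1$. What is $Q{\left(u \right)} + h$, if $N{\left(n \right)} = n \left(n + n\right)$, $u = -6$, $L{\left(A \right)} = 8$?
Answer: $11190$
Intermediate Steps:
$h = 11236$
$N{\left(n \right)} = 2 n^{2}$ ($N{\left(n \right)} = n 2 n = 2 n^{2}$)
$Q{\left(W \right)} = 2 + 8 W$ ($Q{\left(W \right)} = 8 W + 2 \left(-1\right)^{2} = 8 W + 2 \cdot 1 = 8 W + 2 = 2 + 8 W$)
$Q{\left(u \right)} + h = \left(2 + 8 \left(-6\right)\right) + 11236 = \left(2 - 48\right) + 11236 = -46 + 11236 = 11190$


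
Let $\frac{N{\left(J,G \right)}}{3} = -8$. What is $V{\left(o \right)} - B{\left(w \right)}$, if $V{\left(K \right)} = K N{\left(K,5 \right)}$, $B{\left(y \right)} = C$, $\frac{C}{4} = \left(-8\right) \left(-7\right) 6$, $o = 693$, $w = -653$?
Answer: $-17976$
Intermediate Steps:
$N{\left(J,G \right)} = -24$ ($N{\left(J,G \right)} = 3 \left(-8\right) = -24$)
$C = 1344$ ($C = 4 \left(-8\right) \left(-7\right) 6 = 4 \cdot 56 \cdot 6 = 4 \cdot 336 = 1344$)
$B{\left(y \right)} = 1344$
$V{\left(K \right)} = - 24 K$ ($V{\left(K \right)} = K \left(-24\right) = - 24 K$)
$V{\left(o \right)} - B{\left(w \right)} = \left(-24\right) 693 - 1344 = -16632 - 1344 = -17976$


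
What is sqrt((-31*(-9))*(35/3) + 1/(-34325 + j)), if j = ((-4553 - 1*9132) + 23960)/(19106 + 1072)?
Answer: sqrt(6939575615885616489)/46173305 ≈ 57.053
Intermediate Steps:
j = 3425/6726 (j = ((-4553 - 9132) + 23960)/20178 = (-13685 + 23960)*(1/20178) = 10275*(1/20178) = 3425/6726 ≈ 0.50922)
sqrt((-31*(-9))*(35/3) + 1/(-34325 + j)) = sqrt((-31*(-9))*(35/3) + 1/(-34325 + 3425/6726)) = sqrt(279*(35*(1/3)) + 1/(-230866525/6726)) = sqrt(279*(35/3) - 6726/230866525) = sqrt(3255 - 6726/230866525) = sqrt(751470532149/230866525) = sqrt(6939575615885616489)/46173305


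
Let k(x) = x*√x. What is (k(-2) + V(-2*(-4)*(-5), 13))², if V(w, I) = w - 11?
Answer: 2593 + 204*I*√2 ≈ 2593.0 + 288.5*I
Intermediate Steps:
k(x) = x^(3/2)
V(w, I) = -11 + w
(k(-2) + V(-2*(-4)*(-5), 13))² = ((-2)^(3/2) + (-11 - 2*(-4)*(-5)))² = (-2*I*√2 + (-11 + 8*(-5)))² = (-2*I*√2 + (-11 - 40))² = (-2*I*√2 - 51)² = (-51 - 2*I*√2)²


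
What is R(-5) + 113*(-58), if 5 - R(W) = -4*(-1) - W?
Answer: -6558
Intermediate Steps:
R(W) = 1 + W (R(W) = 5 - (-4*(-1) - W) = 5 - (4 - W) = 5 + (-4 + W) = 1 + W)
R(-5) + 113*(-58) = (1 - 5) + 113*(-58) = -4 - 6554 = -6558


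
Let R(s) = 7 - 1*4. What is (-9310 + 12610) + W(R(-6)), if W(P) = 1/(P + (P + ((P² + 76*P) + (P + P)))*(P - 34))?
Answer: 25155899/7623 ≈ 3300.0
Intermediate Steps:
R(s) = 3 (R(s) = 7 - 4 = 3)
W(P) = 1/(P + (-34 + P)*(P² + 79*P)) (W(P) = 1/(P + (P + ((P² + 76*P) + 2*P))*(-34 + P)) = 1/(P + (P + (P² + 78*P))*(-34 + P)) = 1/(P + (P² + 79*P)*(-34 + P)) = 1/(P + (-34 + P)*(P² + 79*P)))
(-9310 + 12610) + W(R(-6)) = (-9310 + 12610) + 1/(3*(-2685 + 3² + 45*3)) = 3300 + 1/(3*(-2685 + 9 + 135)) = 3300 + (⅓)/(-2541) = 3300 + (⅓)*(-1/2541) = 3300 - 1/7623 = 25155899/7623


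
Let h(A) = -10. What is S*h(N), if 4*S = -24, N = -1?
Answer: 60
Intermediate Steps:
S = -6 (S = (¼)*(-24) = -6)
S*h(N) = -6*(-10) = 60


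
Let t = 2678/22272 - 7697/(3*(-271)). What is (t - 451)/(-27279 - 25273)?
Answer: 444039641/52864789504 ≈ 0.0083995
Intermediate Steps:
t = 9644711/1005952 (t = 2678*(1/22272) - 7697/(-813) = 1339/11136 - 7697*(-1/813) = 1339/11136 + 7697/813 = 9644711/1005952 ≈ 9.5876)
(t - 451)/(-27279 - 25273) = (9644711/1005952 - 451)/(-27279 - 25273) = -444039641/1005952/(-52552) = -444039641/1005952*(-1/52552) = 444039641/52864789504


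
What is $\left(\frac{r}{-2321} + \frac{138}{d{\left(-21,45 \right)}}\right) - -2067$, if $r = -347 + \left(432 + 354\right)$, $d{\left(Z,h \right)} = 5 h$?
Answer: $\frac{359886866}{174075} \approx 2067.4$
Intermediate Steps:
$r = 439$ ($r = -347 + 786 = 439$)
$\left(\frac{r}{-2321} + \frac{138}{d{\left(-21,45 \right)}}\right) - -2067 = \left(\frac{439}{-2321} + \frac{138}{5 \cdot 45}\right) - -2067 = \left(439 \left(- \frac{1}{2321}\right) + \frac{138}{225}\right) + 2067 = \left(- \frac{439}{2321} + 138 \cdot \frac{1}{225}\right) + 2067 = \left(- \frac{439}{2321} + \frac{46}{75}\right) + 2067 = \frac{73841}{174075} + 2067 = \frac{359886866}{174075}$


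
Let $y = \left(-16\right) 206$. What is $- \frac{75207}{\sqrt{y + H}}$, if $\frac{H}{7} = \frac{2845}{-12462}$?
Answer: $\frac{75207 i \sqrt{512121740154}}{41094667} \approx 1309.7 i$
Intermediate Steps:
$H = - \frac{19915}{12462}$ ($H = 7 \frac{2845}{-12462} = 7 \cdot 2845 \left(- \frac{1}{12462}\right) = 7 \left(- \frac{2845}{12462}\right) = - \frac{19915}{12462} \approx -1.5981$)
$y = -3296$
$- \frac{75207}{\sqrt{y + H}} = - \frac{75207}{\sqrt{-3296 - \frac{19915}{12462}}} = - \frac{75207}{\sqrt{- \frac{41094667}{12462}}} = - \frac{75207}{\frac{1}{12462} i \sqrt{512121740154}} = - 75207 \left(- \frac{i \sqrt{512121740154}}{41094667}\right) = \frac{75207 i \sqrt{512121740154}}{41094667}$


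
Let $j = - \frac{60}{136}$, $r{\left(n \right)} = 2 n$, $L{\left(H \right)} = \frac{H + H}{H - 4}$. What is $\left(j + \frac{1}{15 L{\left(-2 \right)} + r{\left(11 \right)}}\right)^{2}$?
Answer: $\frac{49729}{295936} \approx 0.16804$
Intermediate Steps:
$L{\left(H \right)} = \frac{2 H}{-4 + H}$
$j = - \frac{15}{34}$ ($j = \left(-60\right) \frac{1}{136} = - \frac{15}{34} \approx -0.44118$)
$\left(j + \frac{1}{15 L{\left(-2 \right)} + r{\left(11 \right)}}\right)^{2} = \left(- \frac{15}{34} + \frac{1}{15 \cdot 2 \left(-2\right) \frac{1}{-4 - 2} + 2 \cdot 11}\right)^{2} = \left(- \frac{15}{34} + \frac{1}{15 \cdot 2 \left(-2\right) \frac{1}{-6} + 22}\right)^{2} = \left(- \frac{15}{34} + \frac{1}{15 \cdot 2 \left(-2\right) \left(- \frac{1}{6}\right) + 22}\right)^{2} = \left(- \frac{15}{34} + \frac{1}{15 \cdot \frac{2}{3} + 22}\right)^{2} = \left(- \frac{15}{34} + \frac{1}{10 + 22}\right)^{2} = \left(- \frac{15}{34} + \frac{1}{32}\right)^{2} = \left(- \frac{223}{544}\right)^{2} = \frac{49729}{295936}$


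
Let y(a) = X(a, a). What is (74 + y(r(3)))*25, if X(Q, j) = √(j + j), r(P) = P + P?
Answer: 1850 + 50*√3 ≈ 1936.6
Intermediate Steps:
r(P) = 2*P
X(Q, j) = √2*√j (X(Q, j) = √(2*j) = √2*√j)
y(a) = √2*√a
(74 + y(r(3)))*25 = (74 + √2*√(2*3))*25 = (74 + √2*√6)*25 = (74 + 2*√3)*25 = 1850 + 50*√3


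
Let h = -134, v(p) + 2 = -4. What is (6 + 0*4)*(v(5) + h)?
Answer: -840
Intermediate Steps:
v(p) = -6 (v(p) = -2 - 4 = -6)
(6 + 0*4)*(v(5) + h) = (6 + 0*4)*(-6 - 134) = (6 + 0)*(-140) = 6*(-140) = -840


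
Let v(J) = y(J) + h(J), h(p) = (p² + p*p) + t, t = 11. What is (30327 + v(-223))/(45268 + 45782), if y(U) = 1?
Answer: 129797/91050 ≈ 1.4256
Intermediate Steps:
h(p) = 11 + 2*p² (h(p) = (p² + p*p) + 11 = (p² + p²) + 11 = 2*p² + 11 = 11 + 2*p²)
v(J) = 12 + 2*J² (v(J) = 1 + (11 + 2*J²) = 12 + 2*J²)
(30327 + v(-223))/(45268 + 45782) = (30327 + (12 + 2*(-223)²))/(45268 + 45782) = (30327 + (12 + 2*49729))/91050 = (30327 + (12 + 99458))*(1/91050) = (30327 + 99470)*(1/91050) = 129797*(1/91050) = 129797/91050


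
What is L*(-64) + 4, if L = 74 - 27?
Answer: -3004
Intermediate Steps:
L = 47
L*(-64) + 4 = 47*(-64) + 4 = -3008 + 4 = -3004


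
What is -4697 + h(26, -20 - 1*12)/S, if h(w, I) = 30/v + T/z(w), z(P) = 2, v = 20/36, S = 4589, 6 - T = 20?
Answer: -21554486/4589 ≈ -4697.0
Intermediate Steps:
T = -14 (T = 6 - 1*20 = 6 - 20 = -14)
v = 5/9 (v = 20*(1/36) = 5/9 ≈ 0.55556)
h(w, I) = 47 (h(w, I) = 30/(5/9) - 14/2 = 30*(9/5) - 14*1/2 = 54 - 7 = 47)
-4697 + h(26, -20 - 1*12)/S = -4697 + 47/4589 = -21554486/4589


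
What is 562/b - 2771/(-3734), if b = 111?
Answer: 2406089/414474 ≈ 5.8052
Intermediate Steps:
562/b - 2771/(-3734) = 562/111 - 2771/(-3734) = 562*(1/111) - 2771*(-1/3734) = 562/111 + 2771/3734 = 2406089/414474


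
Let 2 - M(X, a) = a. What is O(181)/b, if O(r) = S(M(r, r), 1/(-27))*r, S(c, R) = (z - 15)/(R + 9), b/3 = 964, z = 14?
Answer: -1629/233288 ≈ -0.0069828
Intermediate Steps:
b = 2892 (b = 3*964 = 2892)
M(X, a) = 2 - a
S(c, R) = -1/(9 + R) (S(c, R) = (14 - 15)/(R + 9) = -1/(9 + R))
O(r) = -27*r/242 (O(r) = (-1/(9 + 1/(-27)))*r = (-1/(9 + 1*(-1/27)))*r = (-1/(9 - 1/27))*r = (-1/242/27)*r = (-1*27/242)*r = -27*r/242)
O(181)/b = -27/242*181/2892 = -4887/242*1/2892 = -1629/233288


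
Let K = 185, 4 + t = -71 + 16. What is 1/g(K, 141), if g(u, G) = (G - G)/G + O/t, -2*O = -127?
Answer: -118/127 ≈ -0.92913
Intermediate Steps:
t = -59 (t = -4 + (-71 + 16) = -4 - 55 = -59)
O = 127/2 (O = -½*(-127) = 127/2 ≈ 63.500)
g(u, G) = -127/118 (g(u, G) = (G - G)/G + (127/2)/(-59) = 0/G + (127/2)*(-1/59) = 0 - 127/118 = -127/118)
1/g(K, 141) = 1/(-127/118) = -118/127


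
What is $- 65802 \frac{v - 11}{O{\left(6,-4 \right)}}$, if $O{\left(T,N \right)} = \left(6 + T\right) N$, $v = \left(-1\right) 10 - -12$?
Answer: $- \frac{98703}{8} \approx -12338.0$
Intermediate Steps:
$v = 2$ ($v = -10 + 12 = 2$)
$O{\left(T,N \right)} = N \left(6 + T\right)$
$- 65802 \frac{v - 11}{O{\left(6,-4 \right)}} = - 65802 \frac{2 - 11}{\left(-4\right) \left(6 + 6\right)} = - 65802 \frac{2 - 11}{\left(-4\right) 12} = - 65802 \left(- \frac{9}{-48}\right) = - 65802 \left(\left(-9\right) \left(- \frac{1}{48}\right)\right) = \left(-65802\right) \frac{3}{16} = - \frac{98703}{8}$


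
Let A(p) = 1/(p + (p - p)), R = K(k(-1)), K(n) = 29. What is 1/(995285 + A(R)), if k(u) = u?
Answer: 29/28863266 ≈ 1.0047e-6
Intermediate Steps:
R = 29
A(p) = 1/p (A(p) = 1/(p + 0) = 1/p)
1/(995285 + A(R)) = 1/(995285 + 1/29) = 1/(28863266/29) = 29/28863266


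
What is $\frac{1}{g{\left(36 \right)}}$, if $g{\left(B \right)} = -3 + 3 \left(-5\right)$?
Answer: $- \frac{1}{18} \approx -0.055556$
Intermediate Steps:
$g{\left(B \right)} = -18$ ($g{\left(B \right)} = -3 - 15 = -18$)
$\frac{1}{g{\left(36 \right)}} = \frac{1}{-18} = - \frac{1}{18}$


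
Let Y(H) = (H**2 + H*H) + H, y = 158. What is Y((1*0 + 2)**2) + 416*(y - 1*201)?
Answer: -17852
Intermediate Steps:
Y(H) = H + 2*H**2 (Y(H) = (H**2 + H**2) + H = 2*H**2 + H = H + 2*H**2)
Y((1*0 + 2)**2) + 416*(y - 1*201) = (1*0 + 2)**2*(1 + 2*(1*0 + 2)**2) + 416*(158 - 1*201) = (0 + 2)**2*(1 + 2*(0 + 2)**2) + 416*(158 - 201) = 2**2*(1 + 2*2**2) + 416*(-43) = 4*(1 + 2*4) - 17888 = 4*(1 + 8) - 17888 = 4*9 - 17888 = 36 - 17888 = -17852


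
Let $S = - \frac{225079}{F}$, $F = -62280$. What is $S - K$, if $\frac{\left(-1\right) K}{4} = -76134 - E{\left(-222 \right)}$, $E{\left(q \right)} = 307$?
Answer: $- \frac{19042756841}{62280} \approx -3.0576 \cdot 10^{5}$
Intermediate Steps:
$S = \frac{225079}{62280}$ ($S = - \frac{225079}{-62280} = \left(-225079\right) \left(- \frac{1}{62280}\right) = \frac{225079}{62280} \approx 3.614$)
$K = 305764$ ($K = - 4 \left(-76134 - 307\right) = \left(-4\right) \left(-76441\right) = 305764$)
$S - K = \frac{225079}{62280} - 305764 = - \frac{19042756841}{62280}$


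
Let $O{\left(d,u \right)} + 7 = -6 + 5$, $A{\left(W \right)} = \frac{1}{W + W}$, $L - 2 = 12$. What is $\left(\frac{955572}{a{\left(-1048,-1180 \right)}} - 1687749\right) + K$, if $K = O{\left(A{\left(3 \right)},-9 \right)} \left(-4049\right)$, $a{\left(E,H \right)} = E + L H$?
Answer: $- \frac{2423522279}{1464} \approx -1.6554 \cdot 10^{6}$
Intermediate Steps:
$L = 14$ ($L = 2 + 12 = 14$)
$A{\left(W \right)} = \frac{1}{2 W}$
$a{\left(E,H \right)} = E + 14 H$
$O{\left(d,u \right)} = -8$ ($O{\left(d,u \right)} = -7 + \left(-6 + 5\right) = -7 - 1 = -8$)
$K = 32392$ ($K = \left(-8\right) \left(-4049\right) = 32392$)
$\left(\frac{955572}{a{\left(-1048,-1180 \right)}} - 1687749\right) + K = \left(\frac{955572}{-1048 + 14 \left(-1180\right)} - 1687749\right) + 32392 = \left(\frac{955572}{-1048 - 16520} - 1687749\right) + 32392 = \left(\frac{955572}{-17568} - 1687749\right) + 32392 = \left(955572 \left(- \frac{1}{17568}\right) - 1687749\right) + 32392 = \left(- \frac{79631}{1464} - 1687749\right) + 32392 = - \frac{2470944167}{1464} + 32392 = - \frac{2423522279}{1464}$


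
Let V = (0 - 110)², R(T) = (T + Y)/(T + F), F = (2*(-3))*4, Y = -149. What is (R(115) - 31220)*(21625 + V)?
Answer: -95814546150/91 ≈ -1.0529e+9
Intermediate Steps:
F = -24 (F = -6*4 = -24)
R(T) = (-149 + T)/(-24 + T) (R(T) = (T - 149)/(T - 24) = (-149 + T)/(-24 + T))
V = 12100 (V = (-110)² = 12100)
(R(115) - 31220)*(21625 + V) = ((-149 + 115)/(-24 + 115) - 31220)*(21625 + 12100) = (-34/91 - 31220)*33725 = -2841054/91*33725 = -95814546150/91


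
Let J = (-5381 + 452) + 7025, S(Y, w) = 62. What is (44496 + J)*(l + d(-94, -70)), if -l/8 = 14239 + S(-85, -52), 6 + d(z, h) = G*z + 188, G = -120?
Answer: -4796460032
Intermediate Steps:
d(z, h) = 182 - 120*z (d(z, h) = -6 + (-120*z + 188) = -6 + (188 - 120*z) = 182 - 120*z)
l = -114408 (l = -8*(14239 + 62) = -8*14301 = -114408)
J = 2096 (J = -4929 + 7025 = 2096)
(44496 + J)*(l + d(-94, -70)) = (44496 + 2096)*(-114408 + (182 - 120*(-94))) = 46592*(-114408 + (182 + 11280)) = 46592*(-114408 + 11462) = 46592*(-102946) = -4796460032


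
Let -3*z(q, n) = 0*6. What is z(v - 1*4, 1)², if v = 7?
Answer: 0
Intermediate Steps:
z(q, n) = 0 (z(q, n) = -0*6 = -⅓*0 = 0)
z(v - 1*4, 1)² = 0² = 0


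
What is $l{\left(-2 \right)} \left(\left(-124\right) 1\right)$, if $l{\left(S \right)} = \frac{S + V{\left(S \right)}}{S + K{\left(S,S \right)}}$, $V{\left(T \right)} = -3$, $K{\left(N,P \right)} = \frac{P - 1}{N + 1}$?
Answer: $620$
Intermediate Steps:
$K{\left(N,P \right)} = \frac{-1 + P}{1 + N}$
$l{\left(S \right)} = \frac{-3 + S}{S + \frac{-1 + S}{1 + S}}$ ($l{\left(S \right)} = \frac{S - 3}{S + \frac{-1 + S}{1 + S}} = \frac{-3 + S}{S + \frac{-1 + S}{1 + S}}$)
$l{\left(-2 \right)} \left(\left(-124\right) 1\right) = \frac{\left(1 - 2\right) \left(-3 - 2\right)}{-1 - 2 - 2 \left(1 - 2\right)} \left(\left(-124\right) 1\right) = \frac{1}{-1 - 2 - -2} \left(-1\right) \left(-5\right) \left(-124\right) = \frac{1}{-1 - 2 + 2} \left(-1\right) \left(-5\right) \left(-124\right) = \frac{1}{-1} \left(-1\right) \left(-5\right) \left(-124\right) = \left(-1\right) \left(-1\right) \left(-5\right) \left(-124\right) = \left(-5\right) \left(-124\right) = 620$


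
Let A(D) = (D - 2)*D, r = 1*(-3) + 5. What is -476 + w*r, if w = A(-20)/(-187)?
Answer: -8172/17 ≈ -480.71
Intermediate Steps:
r = 2 (r = -3 + 5 = 2)
A(D) = D*(-2 + D) (A(D) = (-2 + D)*D = D*(-2 + D))
w = -40/17 (w = -20*(-2 - 20)/(-187) = -20*(-22)*(-1/187) = 440*(-1/187) = -40/17 ≈ -2.3529)
-476 + w*r = -476 - 40/17*2 = -476 - 80/17 = -8172/17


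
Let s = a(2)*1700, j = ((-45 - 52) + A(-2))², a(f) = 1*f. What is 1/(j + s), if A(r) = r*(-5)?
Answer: 1/10969 ≈ 9.1166e-5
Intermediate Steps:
a(f) = f
A(r) = -5*r
j = 7569 (j = ((-45 - 52) - 5*(-2))² = (-97 + 10)² = (-87)² = 7569)
s = 3400 (s = 2*1700 = 3400)
1/(j + s) = 1/(7569 + 3400) = 1/10969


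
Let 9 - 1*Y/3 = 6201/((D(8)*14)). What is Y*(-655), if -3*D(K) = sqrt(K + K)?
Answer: -37545255/56 ≈ -6.7045e+5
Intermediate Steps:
D(K) = -sqrt(2)*sqrt(K)/3 (D(K) = -sqrt(K + K)/3 = -sqrt(2)*sqrt(K)/3)
Y = 57321/56 (Y = 27 - 18603/(-sqrt(2)*sqrt(8)/3*14) = 27 - 18603/(-sqrt(2)*2*sqrt(2)/3*14) = 27 - 18603/((-4/3*14)) = 27 - 18603/(-56/3) = 27 - 18603*(-3)/56 = 27 - 3*(-18603/56) = 27 + 55809/56 = 57321/56 ≈ 1023.6)
Y*(-655) = (57321/56)*(-655) = -37545255/56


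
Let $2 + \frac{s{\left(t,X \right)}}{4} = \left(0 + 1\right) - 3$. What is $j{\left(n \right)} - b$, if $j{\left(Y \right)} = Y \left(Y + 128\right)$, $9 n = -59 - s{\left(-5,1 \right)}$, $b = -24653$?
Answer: $\frac{1949206}{81} \approx 24064.0$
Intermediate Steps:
$s{\left(t,X \right)} = -16$ ($s{\left(t,X \right)} = -8 + 4 \left(\left(0 + 1\right) - 3\right) = -8 + 4 \left(1 - 3\right) = -8 + 4 \left(-2\right) = -8 - 8 = -16$)
$n = - \frac{43}{9}$ ($n = \frac{-59 - -16}{9} = \frac{-59 + 16}{9} = \frac{1}{9} \left(-43\right) = - \frac{43}{9} \approx -4.7778$)
$j{\left(Y \right)} = Y \left(128 + Y\right)$
$j{\left(n \right)} - b = - \frac{43 \left(128 - \frac{43}{9}\right)}{9} - -24653 = \left(- \frac{43}{9}\right) \frac{1109}{9} + 24653 = - \frac{47687}{81} + 24653 = \frac{1949206}{81}$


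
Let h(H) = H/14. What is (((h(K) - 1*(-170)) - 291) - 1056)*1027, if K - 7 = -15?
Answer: -8465561/7 ≈ -1.2094e+6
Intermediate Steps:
K = -8 (K = 7 - 15 = -8)
h(H) = H/14 (h(H) = H*(1/14) = H/14)
(((h(K) - 1*(-170)) - 291) - 1056)*1027 = ((((1/14)*(-8) - 1*(-170)) - 291) - 1056)*1027 = (((-4/7 + 170) - 291) - 1056)*1027 = ((1186/7 - 291) - 1056)*1027 = (-851/7 - 1056)*1027 = -8243/7*1027 = -8465561/7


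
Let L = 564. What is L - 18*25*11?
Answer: -4386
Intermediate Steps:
L - 18*25*11 = 564 - 18*25*11 = 564 - 450*11 = 564 - 1*4950 = 564 - 4950 = -4386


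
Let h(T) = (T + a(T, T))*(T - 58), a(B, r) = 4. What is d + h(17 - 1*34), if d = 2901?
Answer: 3876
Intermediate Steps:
h(T) = (-58 + T)*(4 + T) (h(T) = (T + 4)*(T - 58) = (4 + T)*(-58 + T) = (-58 + T)*(4 + T))
d + h(17 - 1*34) = 2901 + (-232 + (17 - 1*34)**2 - 54*(17 - 1*34)) = 2901 + (-232 + (17 - 34)**2 - 54*(17 - 34)) = 2901 + (-232 + (-17)**2 - 54*(-17)) = 2901 + (-232 + 289 + 918) = 2901 + 975 = 3876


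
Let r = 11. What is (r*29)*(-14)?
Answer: -4466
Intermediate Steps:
(r*29)*(-14) = (11*29)*(-14) = 319*(-14) = -4466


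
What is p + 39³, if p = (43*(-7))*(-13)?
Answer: 63232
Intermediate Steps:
p = 3913 (p = -301*(-13) = 3913)
p + 39³ = 3913 + 39³ = 3913 + 59319 = 63232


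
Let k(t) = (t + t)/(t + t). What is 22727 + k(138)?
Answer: 22728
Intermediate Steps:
k(t) = 1 (k(t) = (2*t)/((2*t)) = (2*t)*(1/(2*t)) = 1)
22727 + k(138) = 22727 + 1 = 22728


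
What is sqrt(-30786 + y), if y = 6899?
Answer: I*sqrt(23887) ≈ 154.55*I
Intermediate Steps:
sqrt(-30786 + y) = sqrt(-30786 + 6899) = sqrt(-23887) = I*sqrt(23887)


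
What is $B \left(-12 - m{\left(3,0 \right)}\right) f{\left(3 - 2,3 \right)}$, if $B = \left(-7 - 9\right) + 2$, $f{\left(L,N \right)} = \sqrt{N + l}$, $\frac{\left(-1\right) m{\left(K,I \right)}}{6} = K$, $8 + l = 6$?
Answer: $-84$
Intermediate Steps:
$l = -2$ ($l = -8 + 6 = -2$)
$m{\left(K,I \right)} = - 6 K$
$f{\left(L,N \right)} = \sqrt{-2 + N}$ ($f{\left(L,N \right)} = \sqrt{N - 2} = \sqrt{-2 + N}$)
$B = -14$ ($B = -16 + 2 = -14$)
$B \left(-12 - m{\left(3,0 \right)}\right) f{\left(3 - 2,3 \right)} = - 14 \left(-12 - \left(-6\right) 3\right) \sqrt{-2 + 3} = - 14 \left(-12 - -18\right) \sqrt{1} = - 14 \left(-12 + 18\right) 1 = \left(-14\right) 6 \cdot 1 = \left(-84\right) 1 = -84$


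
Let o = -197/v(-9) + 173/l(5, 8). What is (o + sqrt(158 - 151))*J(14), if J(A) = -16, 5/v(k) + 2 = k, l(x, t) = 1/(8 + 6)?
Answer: -228432/5 - 16*sqrt(7) ≈ -45729.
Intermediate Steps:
l(x, t) = 1/14
v(k) = 5/(-2 + k)
o = 14277/5 (o = -197/(5/(-2 - 9)) + 173/(1/14) = -197/(5/(-11)) + 173*14 = -197/(5*(-1/11)) + 2422 = -197/(-5/11) + 2422 = -197*(-11/5) + 2422 = 2167/5 + 2422 = 14277/5 ≈ 2855.4)
(o + sqrt(158 - 151))*J(14) = (14277/5 + sqrt(158 - 151))*(-16) = (14277/5 + sqrt(7))*(-16) = -228432/5 - 16*sqrt(7)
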